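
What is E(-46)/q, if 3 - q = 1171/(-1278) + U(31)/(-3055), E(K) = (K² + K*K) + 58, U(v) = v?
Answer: 16749404100/15329893 ≈ 1092.6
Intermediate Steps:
E(K) = 58 + 2*K² (E(K) = (K² + K²) + 58 = 2*K² + 58 = 58 + 2*K²)
q = 15329893/3904290 (q = 3 - (1171/(-1278) + 31/(-3055)) = 3 - (1171*(-1/1278) + 31*(-1/3055)) = 3 - (-1171/1278 - 31/3055) = 3 - 1*(-3617023/3904290) = 3 + 3617023/3904290 = 15329893/3904290 ≈ 3.9264)
E(-46)/q = (58 + 2*(-46)²)/(15329893/3904290) = (58 + 2*2116)*(3904290/15329893) = (58 + 4232)*(3904290/15329893) = 4290*(3904290/15329893) = 16749404100/15329893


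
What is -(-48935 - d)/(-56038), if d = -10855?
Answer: -19040/28019 ≈ -0.67954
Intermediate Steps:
-(-48935 - d)/(-56038) = -(-48935 - 1*(-10855))/(-56038) = -(-48935 + 10855)*(-1)/56038 = -(-38080)*(-1)/56038 = -1*19040/28019 = -19040/28019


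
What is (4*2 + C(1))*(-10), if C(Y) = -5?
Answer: -30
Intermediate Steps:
(4*2 + C(1))*(-10) = (4*2 - 5)*(-10) = (8 - 5)*(-10) = 3*(-10) = -30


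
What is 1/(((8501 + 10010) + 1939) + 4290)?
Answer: 1/24740 ≈ 4.0420e-5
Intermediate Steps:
1/(((8501 + 10010) + 1939) + 4290) = 1/((18511 + 1939) + 4290) = 1/(20450 + 4290) = 1/24740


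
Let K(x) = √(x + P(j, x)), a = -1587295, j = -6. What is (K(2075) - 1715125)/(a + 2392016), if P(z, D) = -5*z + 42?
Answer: -1715125/804721 + √2147/804721 ≈ -2.1313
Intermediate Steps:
P(z, D) = 42 - 5*z
K(x) = √(72 + x) (K(x) = √(x + (42 - 5*(-6))) = √(x + (42 + 30)) = √(x + 72) = √(72 + x))
(K(2075) - 1715125)/(a + 2392016) = (√(72 + 2075) - 1715125)/(-1587295 + 2392016) = (√2147 - 1715125)/804721 = (-1715125 + √2147)*(1/804721) = -1715125/804721 + √2147/804721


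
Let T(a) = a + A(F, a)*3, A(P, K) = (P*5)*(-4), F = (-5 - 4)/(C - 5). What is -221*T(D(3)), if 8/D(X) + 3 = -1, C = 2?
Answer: 40222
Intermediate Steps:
D(X) = -2 (D(X) = 8/(-3 - 1) = 8/(-4) = 8*(-1/4) = -2)
F = 3 (F = (-5 - 4)/(2 - 5) = -9/(-3) = -9*(-1/3) = 3)
A(P, K) = -20*P (A(P, K) = (5*P)*(-4) = -20*P)
T(a) = -180 + a (T(a) = a - 20*3*3 = a - 60*3 = a - 180 = -180 + a)
-221*T(D(3)) = -221*(-180 - 2) = -221*(-182) = 40222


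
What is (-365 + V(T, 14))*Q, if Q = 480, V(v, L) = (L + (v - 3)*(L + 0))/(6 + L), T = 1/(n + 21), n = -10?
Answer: -1934256/11 ≈ -1.7584e+5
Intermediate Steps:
T = 1/11 (T = 1/(-10 + 21) = 1/11 ≈ 0.090909)
V(v, L) = (L + L*(-3 + v))/(6 + L) (V(v, L) = (L + (-3 + v)*L)/(6 + L) = (L + L*(-3 + v))/(6 + L))
(-365 + V(T, 14))*Q = (-365 + 14*(-2 + 1/11)/(6 + 14))*480 = (-365 + 14*(-21/11)/20)*480 = (-365 + 14*(1/20)*(-21/11))*480 = (-365 - 147/110)*480 = -40297/110*480 = -1934256/11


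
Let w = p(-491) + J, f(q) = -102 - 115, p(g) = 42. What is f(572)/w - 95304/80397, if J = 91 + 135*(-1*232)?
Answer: -984933233/835780413 ≈ -1.1785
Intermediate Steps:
f(q) = -217
J = -31229 (J = 91 + 135*(-232) = 91 - 31320 = -31229)
w = -31187 (w = 42 - 31229 = -31187)
f(572)/w - 95304/80397 = -217/(-31187) - 95304/80397 = -217*(-1/31187) - 95304*1/80397 = 217/31187 - 31768/26799 = -984933233/835780413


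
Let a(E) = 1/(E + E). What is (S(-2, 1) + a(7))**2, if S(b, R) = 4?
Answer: 3249/196 ≈ 16.577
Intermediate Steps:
a(E) = 1/(2*E)
(S(-2, 1) + a(7))**2 = (4 + (1/2)/7)**2 = (4 + (1/2)*(1/7))**2 = (4 + 1/14)**2 = (57/14)**2 = 3249/196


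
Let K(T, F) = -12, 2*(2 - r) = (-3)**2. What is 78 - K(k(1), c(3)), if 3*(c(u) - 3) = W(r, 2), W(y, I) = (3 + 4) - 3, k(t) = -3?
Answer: 90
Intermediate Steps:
r = -5/2 (r = 2 - 1/2*(-3)**2 = 2 - 1/2*9 = 2 - 9/2 = -5/2 ≈ -2.5000)
W(y, I) = 4 (W(y, I) = 7 - 3 = 4)
c(u) = 13/3 (c(u) = 3 + (1/3)*4 = 3 + 4/3 = 13/3)
78 - K(k(1), c(3)) = 78 - 1*(-12) = 78 + 12 = 90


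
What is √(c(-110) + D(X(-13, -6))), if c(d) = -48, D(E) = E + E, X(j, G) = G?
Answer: 2*I*√15 ≈ 7.746*I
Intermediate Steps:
D(E) = 2*E
√(c(-110) + D(X(-13, -6))) = √(-48 + 2*(-6)) = √(-48 - 12) = √(-60) = 2*I*√15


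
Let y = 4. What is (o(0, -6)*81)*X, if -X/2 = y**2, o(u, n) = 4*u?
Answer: 0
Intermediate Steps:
X = -32 (X = -2*4**2 = -2*16 = -32)
(o(0, -6)*81)*X = ((4*0)*81)*(-32) = (0*81)*(-32) = 0*(-32) = 0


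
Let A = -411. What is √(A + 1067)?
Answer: 4*√41 ≈ 25.612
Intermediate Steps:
√(A + 1067) = √(-411 + 1067) = √656 = 4*√41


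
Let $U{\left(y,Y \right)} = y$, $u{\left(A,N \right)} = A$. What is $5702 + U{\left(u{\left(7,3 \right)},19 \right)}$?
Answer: $5709$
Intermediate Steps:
$5702 + U{\left(u{\left(7,3 \right)},19 \right)} = 5702 + 7 = 5709$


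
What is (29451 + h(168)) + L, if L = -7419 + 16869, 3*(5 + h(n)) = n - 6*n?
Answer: 38616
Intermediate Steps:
h(n) = -5 - 5*n/3 (h(n) = -5 + (n - 6*n)/3 = -5 + (-5*n)/3 = -5 - 5*n/3)
L = 9450
(29451 + h(168)) + L = (29451 + (-5 - 5/3*168)) + 9450 = (29451 + (-5 - 280)) + 9450 = (29451 - 285) + 9450 = 29166 + 9450 = 38616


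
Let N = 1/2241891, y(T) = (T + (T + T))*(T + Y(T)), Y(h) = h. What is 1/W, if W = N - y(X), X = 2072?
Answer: -2241891/57749103425663 ≈ -3.8821e-8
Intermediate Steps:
y(T) = 6*T² (y(T) = (T + (T + T))*(T + T) = (T + 2*T)*(2*T) = (3*T)*(2*T) = 6*T²)
N = 1/2241891 ≈ 4.4605e-7
W = -57749103425663/2241891 (W = 1/2241891 - 6*2072² = 1/2241891 - 6*4293184 = 1/2241891 - 1*25759104 = 1/2241891 - 25759104 = -57749103425663/2241891 ≈ -2.5759e+7)
1/W = 1/(-57749103425663/2241891) = -2241891/57749103425663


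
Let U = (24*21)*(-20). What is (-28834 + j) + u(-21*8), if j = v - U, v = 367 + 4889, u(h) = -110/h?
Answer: -1133777/84 ≈ -13497.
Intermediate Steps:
U = -10080 (U = 504*(-20) = -10080)
v = 5256
j = 15336 (j = 5256 - 1*(-10080) = 5256 + 10080 = 15336)
(-28834 + j) + u(-21*8) = (-28834 + 15336) - 110/((-21*8)) = -13498 - 110/(-168) = -13498 - 110*(-1/168) = -13498 + 55/84 = -1133777/84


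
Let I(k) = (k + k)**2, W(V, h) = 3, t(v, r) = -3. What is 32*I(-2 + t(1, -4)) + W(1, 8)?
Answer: 3203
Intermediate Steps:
I(k) = 4*k**2 (I(k) = (2*k)**2 = 4*k**2)
32*I(-2 + t(1, -4)) + W(1, 8) = 32*(4*(-2 - 3)**2) + 3 = 32*(4*(-5)**2) + 3 = 32*(4*25) + 3 = 32*100 + 3 = 3200 + 3 = 3203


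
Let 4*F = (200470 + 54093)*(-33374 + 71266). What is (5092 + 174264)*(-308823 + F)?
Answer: 432457174469456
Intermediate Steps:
F = 2411475299 (F = ((200470 + 54093)*(-33374 + 71266))/4 = (254563*37892)/4 = (¼)*9645901196 = 2411475299)
(5092 + 174264)*(-308823 + F) = (5092 + 174264)*(-308823 + 2411475299) = 179356*2411166476 = 432457174469456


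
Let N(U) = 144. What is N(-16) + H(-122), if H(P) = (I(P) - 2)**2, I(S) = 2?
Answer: 144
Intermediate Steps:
H(P) = 0 (H(P) = (2 - 2)**2 = 0**2 = 0)
N(-16) + H(-122) = 144 + 0 = 144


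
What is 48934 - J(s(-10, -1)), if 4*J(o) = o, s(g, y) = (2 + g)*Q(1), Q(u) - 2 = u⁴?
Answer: 48940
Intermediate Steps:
Q(u) = 2 + u⁴
s(g, y) = 6 + 3*g (s(g, y) = (2 + g)*(2 + 1⁴) = (2 + g)*(2 + 1) = (2 + g)*3 = 6 + 3*g)
J(o) = o/4
48934 - J(s(-10, -1)) = 48934 - (6 + 3*(-10))/4 = 48934 - (6 - 30)/4 = 48934 - (-24)/4 = 48934 - 1*(-6) = 48934 + 6 = 48940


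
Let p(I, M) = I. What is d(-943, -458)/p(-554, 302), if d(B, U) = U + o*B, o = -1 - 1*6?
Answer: -6143/554 ≈ -11.088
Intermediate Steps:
o = -7 (o = -1 - 6 = -7)
d(B, U) = U - 7*B
d(-943, -458)/p(-554, 302) = (-458 - 7*(-943))/(-554) = (-458 + 6601)*(-1/554) = 6143*(-1/554) = -6143/554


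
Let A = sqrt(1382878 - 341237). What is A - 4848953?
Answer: -4848953 + sqrt(1041641) ≈ -4.8479e+6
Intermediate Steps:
A = sqrt(1041641) ≈ 1020.6
A - 4848953 = sqrt(1041641) - 4848953 = -4848953 + sqrt(1041641)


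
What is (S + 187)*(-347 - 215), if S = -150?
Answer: -20794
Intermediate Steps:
(S + 187)*(-347 - 215) = (-150 + 187)*(-347 - 215) = 37*(-562) = -20794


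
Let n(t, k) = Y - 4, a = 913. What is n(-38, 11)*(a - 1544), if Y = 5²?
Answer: -13251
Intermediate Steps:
Y = 25
n(t, k) = 21 (n(t, k) = 25 - 4 = 21)
n(-38, 11)*(a - 1544) = 21*(913 - 1544) = 21*(-631) = -13251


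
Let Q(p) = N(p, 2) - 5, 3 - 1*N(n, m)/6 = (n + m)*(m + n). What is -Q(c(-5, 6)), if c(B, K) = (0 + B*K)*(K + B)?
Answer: 4691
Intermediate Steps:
c(B, K) = B*K*(B + K) (c(B, K) = (B*K)*(B + K) = B*K*(B + K))
N(n, m) = 18 - 6*(m + n)² (N(n, m) = 18 - 6*(n + m)*(m + n) = 18 - 6*(m + n)*(m + n) = 18 - 6*(m + n)²)
Q(p) = 13 - 6*(2 + p)² (Q(p) = (18 - 6*(2 + p)²) - 5 = 13 - 6*(2 + p)²)
-Q(c(-5, 6)) = -(13 - 6*(2 - 5*6*(-5 + 6))²) = -(13 - 6*(2 - 5*6*1)²) = -(13 - 6*(2 - 30)²) = -(13 - 6*(-28)²) = -(13 - 6*784) = -(13 - 4704) = -1*(-4691) = 4691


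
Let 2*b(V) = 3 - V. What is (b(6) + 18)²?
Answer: 1089/4 ≈ 272.25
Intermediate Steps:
b(V) = 3/2 - V/2 (b(V) = (3 - V)/2 = 3/2 - V/2)
(b(6) + 18)² = ((3/2 - ½*6) + 18)² = ((3/2 - 3) + 18)² = (-3/2 + 18)² = (33/2)² = 1089/4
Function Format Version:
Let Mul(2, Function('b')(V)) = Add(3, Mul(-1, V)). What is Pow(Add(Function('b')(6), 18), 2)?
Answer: Rational(1089, 4) ≈ 272.25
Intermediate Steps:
Function('b')(V) = Add(Rational(3, 2), Mul(Rational(-1, 2), V)) (Function('b')(V) = Mul(Rational(1, 2), Add(3, Mul(-1, V))) = Add(Rational(3, 2), Mul(Rational(-1, 2), V)))
Pow(Add(Function('b')(6), 18), 2) = Pow(Add(Add(Rational(3, 2), Mul(Rational(-1, 2), 6)), 18), 2) = Pow(Add(Add(Rational(3, 2), -3), 18), 2) = Pow(Add(Rational(-3, 2), 18), 2) = Pow(Rational(33, 2), 2) = Rational(1089, 4)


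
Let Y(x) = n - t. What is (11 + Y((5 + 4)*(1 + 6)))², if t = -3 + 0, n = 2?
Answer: 256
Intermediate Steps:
t = -3
Y(x) = 5 (Y(x) = 2 - 1*(-3) = 2 + 3 = 5)
(11 + Y((5 + 4)*(1 + 6)))² = (11 + 5)² = 16² = 256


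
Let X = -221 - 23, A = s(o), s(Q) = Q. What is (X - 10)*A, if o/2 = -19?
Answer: 9652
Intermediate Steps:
o = -38 (o = 2*(-19) = -38)
A = -38
X = -244
(X - 10)*A = (-244 - 10)*(-38) = -254*(-38) = 9652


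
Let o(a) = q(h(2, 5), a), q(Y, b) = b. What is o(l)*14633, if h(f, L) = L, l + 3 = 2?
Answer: -14633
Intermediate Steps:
l = -1 (l = -3 + 2 = -1)
o(a) = a
o(l)*14633 = -1*14633 = -14633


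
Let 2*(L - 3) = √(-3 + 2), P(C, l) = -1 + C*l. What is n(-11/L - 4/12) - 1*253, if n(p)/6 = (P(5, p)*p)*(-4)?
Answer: -8748895/4107 + 781616*I/1369 ≈ -2130.2 + 570.94*I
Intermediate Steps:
L = 3 + I/2 (L = 3 + √(-3 + 2)/2 = 3 + √(-1)/2 = 3 + I/2 ≈ 3.0 + 0.5*I)
n(p) = -24*p*(-1 + 5*p) (n(p) = 6*(((-1 + 5*p)*p)*(-4)) = 6*((p*(-1 + 5*p))*(-4)) = 6*(-4*p*(-1 + 5*p)) = -24*p*(-1 + 5*p))
n(-11/L - 4/12) - 1*253 = 24*(-11*4*(3 - I/2)/37 - 4/12)*(1 - 5*(-11*4*(3 - I/2)/37 - 4/12)) - 1*253 = 24*(-44*(3 - I/2)/37 - 4*1/12)*(1 - 5*(-44*(3 - I/2)/37 - 4*1/12)) - 253 = 24*(-44*(3 - I/2)/37 - ⅓)*(1 - 5*(-44*(3 - I/2)/37 - ⅓)) - 253 = 24*(-⅓ - 44*(3 - I/2)/37)*(1 - 5*(-⅓ - 44*(3 - I/2)/37)) - 253 = 24*(-⅓ - 44*(3 - I/2)/37)*(1 + (5/3 + 220*(3 - I/2)/37)) - 253 = 24*(-⅓ - 44*(3 - I/2)/37)*(8/3 + 220*(3 - I/2)/37) - 253 = -253 + 24*(-⅓ - 44*(3 - I/2)/37)*(8/3 + 220*(3 - I/2)/37)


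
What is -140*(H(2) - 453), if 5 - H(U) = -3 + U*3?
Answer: 63140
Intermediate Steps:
H(U) = 8 - 3*U (H(U) = 5 - (-3 + U*3) = 5 - (-3 + 3*U) = 5 + (3 - 3*U) = 8 - 3*U)
-140*(H(2) - 453) = -140*((8 - 3*2) - 453) = -140*((8 - 6) - 453) = -140*(2 - 453) = -140*(-451) = 63140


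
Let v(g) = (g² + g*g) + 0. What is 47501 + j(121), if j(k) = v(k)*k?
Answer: 3590623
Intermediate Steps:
v(g) = 2*g² (v(g) = (g² + g²) + 0 = 2*g² + 0 = 2*g²)
j(k) = 2*k³ (j(k) = (2*k²)*k = 2*k³)
47501 + j(121) = 47501 + 2*121³ = 47501 + 2*1771561 = 47501 + 3543122 = 3590623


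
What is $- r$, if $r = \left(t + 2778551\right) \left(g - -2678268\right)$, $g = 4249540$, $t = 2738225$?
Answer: $-38219164907008$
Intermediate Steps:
$r = 38219164907008$ ($r = \left(2738225 + 2778551\right) \left(4249540 - -2678268\right) = 5516776 \left(4249540 + 2678268\right) = 5516776 \cdot 6927808 = 38219164907008$)
$- r = \left(-1\right) 38219164907008 = -38219164907008$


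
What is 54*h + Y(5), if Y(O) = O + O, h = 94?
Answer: 5086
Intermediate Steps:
Y(O) = 2*O
54*h + Y(5) = 54*94 + 2*5 = 5076 + 10 = 5086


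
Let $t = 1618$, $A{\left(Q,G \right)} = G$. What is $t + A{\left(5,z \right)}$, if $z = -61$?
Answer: $1557$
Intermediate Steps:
$t + A{\left(5,z \right)} = 1618 - 61 = 1557$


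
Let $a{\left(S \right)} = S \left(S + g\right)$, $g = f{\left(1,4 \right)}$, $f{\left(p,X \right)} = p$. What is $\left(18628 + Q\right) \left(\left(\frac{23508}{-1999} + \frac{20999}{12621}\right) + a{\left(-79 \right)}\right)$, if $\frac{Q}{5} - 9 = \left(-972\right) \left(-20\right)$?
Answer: $\frac{17984499541072763}{25229379} \approx 7.1284 \cdot 10^{8}$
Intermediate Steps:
$g = 1$
$a{\left(S \right)} = S \left(1 + S\right)$ ($a{\left(S \right)} = S \left(S + 1\right) = S \left(1 + S\right)$)
$Q = 97245$ ($Q = 45 + 5 \left(\left(-972\right) \left(-20\right)\right) = 45 + 5 \cdot 19440 = 45 + 97200 = 97245$)
$\left(18628 + Q\right) \left(\left(\frac{23508}{-1999} + \frac{20999}{12621}\right) + a{\left(-79 \right)}\right) = \left(18628 + 97245\right) \left(\left(\frac{23508}{-1999} + \frac{20999}{12621}\right) - 79 \left(1 - 79\right)\right) = 115873 \left(\left(23508 \left(- \frac{1}{1999}\right) + 20999 \cdot \frac{1}{12621}\right) - -6162\right) = 115873 \left(\left(- \frac{23508}{1999} + \frac{20999}{12621}\right) + 6162\right) = 115873 \left(- \frac{254717467}{25229379} + 6162\right) = 115873 \cdot \frac{155208715931}{25229379} = \frac{17984499541072763}{25229379}$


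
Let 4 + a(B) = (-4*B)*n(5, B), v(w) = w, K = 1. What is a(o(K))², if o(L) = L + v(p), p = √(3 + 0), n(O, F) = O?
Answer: 1776 + 960*√3 ≈ 3438.8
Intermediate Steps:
p = √3 ≈ 1.7320
o(L) = L + √3
a(B) = -4 - 20*B (a(B) = -4 - 4*B*5 = -4 - 20*B)
a(o(K))² = (-4 - 20*(1 + √3))² = (-4 + (-20 - 20*√3))² = (-24 - 20*√3)²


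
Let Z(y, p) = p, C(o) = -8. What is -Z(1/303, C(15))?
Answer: 8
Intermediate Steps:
-Z(1/303, C(15)) = -1*(-8) = 8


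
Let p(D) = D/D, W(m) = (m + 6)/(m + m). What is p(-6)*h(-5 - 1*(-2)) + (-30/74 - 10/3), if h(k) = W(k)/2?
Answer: -1771/444 ≈ -3.9887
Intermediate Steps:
W(m) = (6 + m)/(2*m) (W(m) = (6 + m)/((2*m)) = (6 + m)*(1/(2*m)) = (6 + m)/(2*m))
p(D) = 1
h(k) = (6 + k)/(4*k) (h(k) = ((6 + k)/(2*k))/2 = ((6 + k)/(2*k))*(½) = (6 + k)/(4*k))
p(-6)*h(-5 - 1*(-2)) + (-30/74 - 10/3) = 1*((6 + (-5 - 1*(-2)))/(4*(-5 - 1*(-2)))) + (-30/74 - 10/3) = 1*((6 + (-5 + 2))/(4*(-5 + 2))) + (-30*1/74 - 10*⅓) = 1*((¼)*(6 - 3)/(-3)) + (-15/37 - 10/3) = 1*((¼)*(-⅓)*3) - 415/111 = 1*(-¼) - 415/111 = -¼ - 415/111 = -1771/444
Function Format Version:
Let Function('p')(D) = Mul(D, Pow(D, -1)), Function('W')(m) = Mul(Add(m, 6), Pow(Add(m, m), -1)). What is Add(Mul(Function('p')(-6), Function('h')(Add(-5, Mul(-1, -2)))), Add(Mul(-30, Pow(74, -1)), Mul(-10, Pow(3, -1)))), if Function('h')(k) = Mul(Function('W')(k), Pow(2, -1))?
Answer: Rational(-1771, 444) ≈ -3.9887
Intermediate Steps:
Function('W')(m) = Mul(Rational(1, 2), Pow(m, -1), Add(6, m)) (Function('W')(m) = Mul(Add(6, m), Pow(Mul(2, m), -1)) = Mul(Add(6, m), Mul(Rational(1, 2), Pow(m, -1))) = Mul(Rational(1, 2), Pow(m, -1), Add(6, m)))
Function('p')(D) = 1
Function('h')(k) = Mul(Rational(1, 4), Pow(k, -1), Add(6, k)) (Function('h')(k) = Mul(Mul(Rational(1, 2), Pow(k, -1), Add(6, k)), Pow(2, -1)) = Mul(Mul(Rational(1, 2), Pow(k, -1), Add(6, k)), Rational(1, 2)) = Mul(Rational(1, 4), Pow(k, -1), Add(6, k)))
Add(Mul(Function('p')(-6), Function('h')(Add(-5, Mul(-1, -2)))), Add(Mul(-30, Pow(74, -1)), Mul(-10, Pow(3, -1)))) = Add(Mul(1, Mul(Rational(1, 4), Pow(Add(-5, Mul(-1, -2)), -1), Add(6, Add(-5, Mul(-1, -2))))), Add(Mul(-30, Pow(74, -1)), Mul(-10, Pow(3, -1)))) = Add(Mul(1, Mul(Rational(1, 4), Pow(Add(-5, 2), -1), Add(6, Add(-5, 2)))), Add(Mul(-30, Rational(1, 74)), Mul(-10, Rational(1, 3)))) = Add(Mul(1, Mul(Rational(1, 4), Pow(-3, -1), Add(6, -3))), Add(Rational(-15, 37), Rational(-10, 3))) = Add(Mul(1, Mul(Rational(1, 4), Rational(-1, 3), 3)), Rational(-415, 111)) = Add(Mul(1, Rational(-1, 4)), Rational(-415, 111)) = Add(Rational(-1, 4), Rational(-415, 111)) = Rational(-1771, 444)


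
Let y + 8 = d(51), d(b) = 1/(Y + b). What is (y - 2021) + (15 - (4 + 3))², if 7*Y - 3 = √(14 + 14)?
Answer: -63651615/32393 - 7*√7/64786 ≈ -1965.0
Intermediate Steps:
Y = 3/7 + 2*√7/7 (Y = 3/7 + √(14 + 14)/7 = 3/7 + √28/7 = 3/7 + (2*√7)/7 = 3/7 + 2*√7/7 ≈ 1.1845)
d(b) = 1/(3/7 + b + 2*√7/7) (d(b) = 1/((3/7 + 2*√7/7) + b) = 1/(3/7 + b + 2*√7/7))
y = -8 + 7/(360 + 2*√7) (y = -8 + 7/(3 + 2*√7 + 7*51) = -8 + 7/(3 + 2*√7 + 357) = -8 + 7/(360 + 2*√7) ≈ -7.9808)
(y - 2021) + (15 - (4 + 3))² = ((-258514/32393 - 7*√7/64786) - 2021) + (15 - (4 + 3))² = (-65724767/32393 - 7*√7/64786) + (15 - 1*7)² = (-65724767/32393 - 7*√7/64786) + (15 - 7)² = (-65724767/32393 - 7*√7/64786) + 8² = (-65724767/32393 - 7*√7/64786) + 64 = -63651615/32393 - 7*√7/64786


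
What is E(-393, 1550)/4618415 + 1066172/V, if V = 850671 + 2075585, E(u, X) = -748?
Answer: 1230458979473/3378666151060 ≈ 0.36418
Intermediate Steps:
V = 2926256
E(-393, 1550)/4618415 + 1066172/V = -748/4618415 + 1066172/2926256 = -748*1/4618415 + 1066172*(1/2926256) = -748/4618415 + 266543/731564 = 1230458979473/3378666151060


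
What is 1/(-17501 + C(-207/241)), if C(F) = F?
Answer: -241/4217948 ≈ -5.7137e-5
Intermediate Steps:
1/(-17501 + C(-207/241)) = 1/(-17501 - 207/241) = 1/(-4217948/241) = -241/4217948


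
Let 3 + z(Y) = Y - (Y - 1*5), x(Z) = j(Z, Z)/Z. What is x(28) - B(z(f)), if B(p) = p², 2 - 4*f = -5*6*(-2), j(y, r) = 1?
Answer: -111/28 ≈ -3.9643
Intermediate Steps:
x(Z) = 1/Z
f = -29/2 (f = ½ - (-5*6)*(-2)/4 = ½ - (-15)*(-2)/2 = ½ - ¼*60 = ½ - 15 = -29/2 ≈ -14.500)
z(Y) = 2 (z(Y) = -3 + (Y - (Y - 1*5)) = -3 + (Y - (Y - 5)) = -3 + (Y - (-5 + Y)) = -3 + (Y + (5 - Y)) = -3 + 5 = 2)
x(28) - B(z(f)) = 1/28 - 1*2² = 1/28 - 1*4 = 1/28 - 4 = -111/28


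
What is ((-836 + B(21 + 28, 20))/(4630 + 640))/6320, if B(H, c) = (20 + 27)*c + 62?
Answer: 83/16653200 ≈ 4.9840e-6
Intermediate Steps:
B(H, c) = 62 + 47*c (B(H, c) = 47*c + 62 = 62 + 47*c)
((-836 + B(21 + 28, 20))/(4630 + 640))/6320 = ((-836 + (62 + 47*20))/(4630 + 640))/6320 = ((-836 + (62 + 940))/5270)*(1/6320) = ((-836 + 1002)*(1/5270))*(1/6320) = (166*(1/5270))*(1/6320) = (83/2635)*(1/6320) = 83/16653200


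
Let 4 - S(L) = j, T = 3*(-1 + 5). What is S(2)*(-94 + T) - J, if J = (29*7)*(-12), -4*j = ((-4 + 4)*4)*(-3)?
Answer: 2108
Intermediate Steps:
j = 0 (j = -(-4 + 4)*4*(-3)/4 = -0*4*(-3)/4 = -0*(-3) = -1/4*0 = 0)
T = 12 (T = 3*4 = 12)
S(L) = 4 (S(L) = 4 - 1*0 = 4 + 0 = 4)
J = -2436 (J = 203*(-12) = -2436)
S(2)*(-94 + T) - J = 4*(-94 + 12) - 1*(-2436) = 4*(-82) + 2436 = -328 + 2436 = 2108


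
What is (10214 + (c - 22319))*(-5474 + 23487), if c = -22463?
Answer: -622673384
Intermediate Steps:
(10214 + (c - 22319))*(-5474 + 23487) = (10214 + (-22463 - 22319))*(-5474 + 23487) = (10214 - 44782)*18013 = -34568*18013 = -622673384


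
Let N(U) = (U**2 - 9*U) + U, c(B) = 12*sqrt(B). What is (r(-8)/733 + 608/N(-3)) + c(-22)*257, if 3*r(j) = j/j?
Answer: 445675/24189 + 3084*I*sqrt(22) ≈ 18.425 + 14465.0*I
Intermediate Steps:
r(j) = 1/3 (r(j) = (j/j)/3 = (1/3)*1 = 1/3)
N(U) = U**2 - 8*U
(r(-8)/733 + 608/N(-3)) + c(-22)*257 = ((1/3)/733 + 608/((-3*(-8 - 3)))) + (12*sqrt(-22))*257 = ((1/3)*(1/733) + 608/((-3*(-11)))) + (12*(I*sqrt(22)))*257 = (1/2199 + 608/33) + (12*I*sqrt(22))*257 = (1/2199 + 608*(1/33)) + 3084*I*sqrt(22) = (1/2199 + 608/33) + 3084*I*sqrt(22) = 445675/24189 + 3084*I*sqrt(22)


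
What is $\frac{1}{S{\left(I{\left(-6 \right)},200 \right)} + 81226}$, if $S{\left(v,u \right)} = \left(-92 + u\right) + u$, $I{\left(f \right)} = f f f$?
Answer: $\frac{1}{81534} \approx 1.2265 \cdot 10^{-5}$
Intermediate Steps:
$I{\left(f \right)} = f^{3}$ ($I{\left(f \right)} = f^{2} f = f^{3}$)
$S{\left(v,u \right)} = -92 + 2 u$
$\frac{1}{S{\left(I{\left(-6 \right)},200 \right)} + 81226} = \frac{1}{\left(-92 + 2 \cdot 200\right) + 81226} = \frac{1}{\left(-92 + 400\right) + 81226} = \frac{1}{308 + 81226} = \frac{1}{81534}$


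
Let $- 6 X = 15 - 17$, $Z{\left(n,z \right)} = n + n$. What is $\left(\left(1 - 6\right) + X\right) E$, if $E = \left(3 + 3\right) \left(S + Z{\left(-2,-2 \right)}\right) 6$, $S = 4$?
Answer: $0$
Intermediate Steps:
$Z{\left(n,z \right)} = 2 n$
$E = 0$ ($E = \left(3 + 3\right) \left(4 + 2 \left(-2\right)\right) 6 = 6 \left(4 - 4\right) 6 = 6 \cdot 0 \cdot 6 = 0 \cdot 6 = 0$)
$X = \frac{1}{3}$ ($X = - \frac{15 - 17}{6} = \left(- \frac{1}{6}\right) \left(-2\right) = \frac{1}{3} \approx 0.33333$)
$\left(\left(1 - 6\right) + X\right) E = \left(\left(1 - 6\right) + \frac{1}{3}\right) 0 = \left(-5 + \frac{1}{3}\right) 0 = \left(- \frac{14}{3}\right) 0 = 0$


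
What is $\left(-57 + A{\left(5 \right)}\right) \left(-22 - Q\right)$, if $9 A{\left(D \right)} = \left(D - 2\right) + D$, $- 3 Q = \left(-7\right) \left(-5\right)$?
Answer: $\frac{15655}{27} \approx 579.81$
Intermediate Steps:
$Q = - \frac{35}{3}$ ($Q = - \frac{\left(-7\right) \left(-5\right)}{3} = \left(- \frac{1}{3}\right) 35 = - \frac{35}{3} \approx -11.667$)
$A{\left(D \right)} = - \frac{2}{9} + \frac{2 D}{9}$ ($A{\left(D \right)} = \frac{\left(D - 2\right) + D}{9} = \frac{\left(-2 + D\right) + D}{9} = \frac{-2 + 2 D}{9} = - \frac{2}{9} + \frac{2 D}{9}$)
$\left(-57 + A{\left(5 \right)}\right) \left(-22 - Q\right) = \left(-57 + \left(- \frac{2}{9} + \frac{2}{9} \cdot 5\right)\right) \left(-22 - - \frac{35}{3}\right) = \left(-57 + \left(- \frac{2}{9} + \frac{10}{9}\right)\right) \left(-22 + \frac{35}{3}\right) = \left(-57 + \frac{8}{9}\right) \left(- \frac{31}{3}\right) = \left(- \frac{505}{9}\right) \left(- \frac{31}{3}\right) = \frac{15655}{27}$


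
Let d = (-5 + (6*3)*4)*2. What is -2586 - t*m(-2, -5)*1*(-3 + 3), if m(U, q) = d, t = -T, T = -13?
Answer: -2586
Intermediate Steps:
d = 134 (d = (-5 + 18*4)*2 = (-5 + 72)*2 = 67*2 = 134)
t = 13 (t = -1*(-13) = 13)
m(U, q) = 134
-2586 - t*m(-2, -5)*1*(-3 + 3) = -2586 - 13*134*1*(-3 + 3) = -2586 - 1742*1*0 = -2586 - 1742*0 = -2586 - 1*0 = -2586 + 0 = -2586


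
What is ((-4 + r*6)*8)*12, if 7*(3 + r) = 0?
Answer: -2112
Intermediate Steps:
r = -3 (r = -3 + (⅐)*0 = -3 + 0 = -3)
((-4 + r*6)*8)*12 = ((-4 - 3*6)*8)*12 = ((-4 - 18)*8)*12 = -22*8*12 = -176*12 = -2112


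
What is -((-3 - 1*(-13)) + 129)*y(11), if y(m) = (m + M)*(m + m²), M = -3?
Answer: -146784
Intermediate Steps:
y(m) = (-3 + m)*(m + m²) (y(m) = (m - 3)*(m + m²) = (-3 + m)*(m + m²))
-((-3 - 1*(-13)) + 129)*y(11) = -((-3 - 1*(-13)) + 129)*11*(-3 + 11² - 2*11) = -((-3 + 13) + 129)*11*(-3 + 121 - 22) = -(10 + 129)*11*96 = -139*1056 = -1*146784 = -146784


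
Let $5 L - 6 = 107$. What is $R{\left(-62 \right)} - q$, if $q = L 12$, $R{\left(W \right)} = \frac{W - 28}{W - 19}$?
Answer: $- \frac{12154}{45} \approx -270.09$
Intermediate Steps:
$L = \frac{113}{5}$ ($L = \frac{6}{5} + \frac{1}{5} \cdot 107 = \frac{6}{5} + \frac{107}{5} = \frac{113}{5} \approx 22.6$)
$R{\left(W \right)} = \frac{-28 + W}{-19 + W}$
$q = \frac{1356}{5}$ ($q = \frac{113}{5} \cdot 12 = \frac{1356}{5} \approx 271.2$)
$R{\left(-62 \right)} - q = \frac{-28 - 62}{-19 - 62} - \frac{1356}{5} = \frac{1}{-81} \left(-90\right) - \frac{1356}{5} = \left(- \frac{1}{81}\right) \left(-90\right) - \frac{1356}{5} = \frac{10}{9} - \frac{1356}{5} = - \frac{12154}{45}$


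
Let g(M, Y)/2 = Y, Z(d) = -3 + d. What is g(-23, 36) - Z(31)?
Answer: 44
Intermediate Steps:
g(M, Y) = 2*Y
g(-23, 36) - Z(31) = 2*36 - (-3 + 31) = 72 - 1*28 = 72 - 28 = 44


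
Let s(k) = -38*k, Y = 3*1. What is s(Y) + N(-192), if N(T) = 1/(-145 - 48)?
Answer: -22003/193 ≈ -114.01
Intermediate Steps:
Y = 3
N(T) = -1/193 (N(T) = 1/(-193) = -1/193)
s(Y) + N(-192) = -38*3 - 1/193 = -114 - 1/193 = -22003/193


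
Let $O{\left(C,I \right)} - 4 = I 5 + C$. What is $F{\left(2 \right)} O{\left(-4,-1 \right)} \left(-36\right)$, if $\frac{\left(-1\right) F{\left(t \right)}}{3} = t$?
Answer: $-1080$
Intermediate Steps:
$O{\left(C,I \right)} = 4 + C + 5 I$ ($O{\left(C,I \right)} = 4 + \left(I 5 + C\right) = 4 + \left(5 I + C\right) = 4 + \left(C + 5 I\right) = 4 + C + 5 I$)
$F{\left(t \right)} = - 3 t$
$F{\left(2 \right)} O{\left(-4,-1 \right)} \left(-36\right) = \left(-3\right) 2 \left(4 - 4 + 5 \left(-1\right)\right) \left(-36\right) = - 6 \left(4 - 4 - 5\right) \left(-36\right) = \left(-6\right) \left(-5\right) \left(-36\right) = 30 \left(-36\right) = -1080$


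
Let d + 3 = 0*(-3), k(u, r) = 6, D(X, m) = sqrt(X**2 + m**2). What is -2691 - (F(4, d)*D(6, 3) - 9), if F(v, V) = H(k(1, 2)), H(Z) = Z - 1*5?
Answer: -2682 - 3*sqrt(5) ≈ -2688.7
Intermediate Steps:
d = -3 (d = -3 + 0*(-3) = -3 + 0 = -3)
H(Z) = -5 + Z (H(Z) = Z - 5 = -5 + Z)
F(v, V) = 1 (F(v, V) = -5 + 6 = 1)
-2691 - (F(4, d)*D(6, 3) - 9) = -2691 - (1*sqrt(6**2 + 3**2) - 9) = -2691 - (1*sqrt(36 + 9) - 9) = -2691 - (1*sqrt(45) - 9) = -2691 - (1*(3*sqrt(5)) - 9) = -2691 - (3*sqrt(5) - 9) = -2691 - (-9 + 3*sqrt(5)) = -2691 + (9 - 3*sqrt(5)) = -2682 - 3*sqrt(5)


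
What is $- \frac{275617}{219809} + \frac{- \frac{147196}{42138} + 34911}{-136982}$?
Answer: $- \frac{957113094322835}{634384986672222} \approx -1.5087$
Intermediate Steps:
$- \frac{275617}{219809} + \frac{- \frac{147196}{42138} + 34911}{-136982} = \left(-275617\right) \frac{1}{219809} + \left(\left(-147196\right) \frac{1}{42138} + 34911\right) \left(- \frac{1}{136982}\right) = - \frac{275617}{219809} + \left(- \frac{73598}{21069} + 34911\right) \left(- \frac{1}{136982}\right) = - \frac{275617}{219809} + \frac{735466261}{21069} \left(- \frac{1}{136982}\right) = - \frac{275617}{219809} - \frac{735466261}{2886073758} = - \frac{957113094322835}{634384986672222}$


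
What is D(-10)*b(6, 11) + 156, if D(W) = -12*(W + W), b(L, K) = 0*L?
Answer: 156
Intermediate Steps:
b(L, K) = 0
D(W) = -24*W
D(-10)*b(6, 11) + 156 = -24*(-10)*0 + 156 = 240*0 + 156 = 0 + 156 = 156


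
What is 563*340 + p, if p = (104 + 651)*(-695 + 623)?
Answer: 137060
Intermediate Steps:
p = -54360 (p = 755*(-72) = -54360)
563*340 + p = 563*340 - 54360 = 191420 - 54360 = 137060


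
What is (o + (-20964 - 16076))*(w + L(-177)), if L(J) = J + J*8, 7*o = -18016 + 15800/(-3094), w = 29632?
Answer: -12028305143668/10829 ≈ -1.1107e+9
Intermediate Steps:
o = -27878652/10829 (o = (-18016 + 15800/(-3094))/7 = (-18016 + 15800*(-1/3094))/7 = (-18016 - 7900/1547)/7 = (⅐)*(-27878652/1547) = -27878652/10829 ≈ -2574.4)
L(J) = 9*J (L(J) = J + 8*J = 9*J)
(o + (-20964 - 16076))*(w + L(-177)) = (-27878652/10829 + (-20964 - 16076))*(29632 + 9*(-177)) = (-27878652/10829 - 37040)*(29632 - 1593) = -428984812/10829*28039 = -12028305143668/10829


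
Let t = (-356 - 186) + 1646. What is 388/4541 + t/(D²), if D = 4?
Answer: 313717/4541 ≈ 69.085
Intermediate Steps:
t = 1104 (t = -542 + 1646 = 1104)
388/4541 + t/(D²) = 388/4541 + 1104/(4²) = 388*(1/4541) + 1104/16 = 388/4541 + 1104*(1/16) = 388/4541 + 69 = 313717/4541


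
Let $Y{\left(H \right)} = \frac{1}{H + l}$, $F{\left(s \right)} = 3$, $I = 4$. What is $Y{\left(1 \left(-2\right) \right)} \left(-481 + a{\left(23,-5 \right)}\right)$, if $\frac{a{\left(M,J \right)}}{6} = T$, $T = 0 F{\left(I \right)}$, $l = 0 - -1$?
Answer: $481$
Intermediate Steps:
$l = 1$ ($l = 0 + 1 = 1$)
$T = 0$ ($T = 0 \cdot 3 = 0$)
$a{\left(M,J \right)} = 0$ ($a{\left(M,J \right)} = 6 \cdot 0 = 0$)
$Y{\left(H \right)} = \frac{1}{1 + H}$ ($Y{\left(H \right)} = \frac{1}{H + 1} = \frac{1}{1 + H}$)
$Y{\left(1 \left(-2\right) \right)} \left(-481 + a{\left(23,-5 \right)}\right) = \frac{-481 + 0}{1 + 1 \left(-2\right)} = \frac{1}{1 - 2} \left(-481\right) = \frac{1}{-1} \left(-481\right) = \left(-1\right) \left(-481\right) = 481$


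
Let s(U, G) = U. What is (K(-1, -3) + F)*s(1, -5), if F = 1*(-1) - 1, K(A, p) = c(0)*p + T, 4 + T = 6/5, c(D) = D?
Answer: -24/5 ≈ -4.8000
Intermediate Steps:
T = -14/5 (T = -4 + 6/5 = -14/5 ≈ -2.8000)
K(A, p) = -14/5 (K(A, p) = 0*p - 14/5 = 0 - 14/5 = -14/5)
F = -2 (F = -1 - 1 = -2)
(K(-1, -3) + F)*s(1, -5) = (-14/5 - 2)*1 = -24/5*1 = -24/5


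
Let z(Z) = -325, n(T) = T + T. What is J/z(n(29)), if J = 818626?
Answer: -818626/325 ≈ -2518.8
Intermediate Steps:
n(T) = 2*T
J/z(n(29)) = 818626/(-325) = 818626*(-1/325) = -818626/325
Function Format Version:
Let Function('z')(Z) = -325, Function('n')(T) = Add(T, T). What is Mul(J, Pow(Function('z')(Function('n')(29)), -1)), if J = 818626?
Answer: Rational(-818626, 325) ≈ -2518.8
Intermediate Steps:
Function('n')(T) = Mul(2, T)
Mul(J, Pow(Function('z')(Function('n')(29)), -1)) = Mul(818626, Pow(-325, -1)) = Mul(818626, Rational(-1, 325)) = Rational(-818626, 325)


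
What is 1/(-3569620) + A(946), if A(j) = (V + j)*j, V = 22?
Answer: 3268800983359/3569620 ≈ 9.1573e+5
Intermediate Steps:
A(j) = j*(22 + j) (A(j) = (22 + j)*j = j*(22 + j))
1/(-3569620) + A(946) = 1/(-3569620) + 946*(22 + 946) = -1/3569620 + 946*968 = -1/3569620 + 915728 = 3268800983359/3569620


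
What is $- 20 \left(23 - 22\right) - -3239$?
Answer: $3219$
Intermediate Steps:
$- 20 \left(23 - 22\right) - -3239 = - 20 \left(23 - 22\right) + 3239 = \left(-20\right) 1 + 3239 = -20 + 3239 = 3219$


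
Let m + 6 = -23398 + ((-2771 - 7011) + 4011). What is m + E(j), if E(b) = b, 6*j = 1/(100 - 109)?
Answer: -1575451/54 ≈ -29175.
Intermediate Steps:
j = -1/54 (j = 1/(6*(100 - 109)) = (⅙)/(-9) = (⅙)*(-⅑) = -1/54 ≈ -0.018519)
m = -29175 (m = -6 + (-23398 + ((-2771 - 7011) + 4011)) = -6 + (-23398 + (-9782 + 4011)) = -6 + (-23398 - 5771) = -6 - 29169 = -29175)
m + E(j) = -29175 - 1/54 = -1575451/54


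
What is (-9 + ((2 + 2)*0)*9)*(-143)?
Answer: 1287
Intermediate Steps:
(-9 + ((2 + 2)*0)*9)*(-143) = (-9 + (4*0)*9)*(-143) = (-9 + 0*9)*(-143) = (-9 + 0)*(-143) = -9*(-143) = 1287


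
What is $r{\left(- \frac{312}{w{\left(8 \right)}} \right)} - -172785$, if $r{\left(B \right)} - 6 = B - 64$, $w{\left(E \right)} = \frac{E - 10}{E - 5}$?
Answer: $173195$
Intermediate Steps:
$w{\left(E \right)} = \frac{-10 + E}{-5 + E}$
$r{\left(B \right)} = -58 + B$ ($r{\left(B \right)} = 6 + \left(B - 64\right) = 6 + \left(-64 + B\right) = -58 + B$)
$r{\left(- \frac{312}{w{\left(8 \right)}} \right)} - -172785 = \left(-58 - \frac{312}{\frac{1}{-5 + 8} \left(-10 + 8\right)}\right) - -172785 = \left(-58 - \frac{312}{\frac{1}{3} \left(-2\right)}\right) + 172785 = \left(-58 - \frac{312}{- \frac{2}{3}}\right) + 172785 = \left(-58 - -468\right) + 172785 = \left(-58 + 468\right) + 172785 = 410 + 172785 = 173195$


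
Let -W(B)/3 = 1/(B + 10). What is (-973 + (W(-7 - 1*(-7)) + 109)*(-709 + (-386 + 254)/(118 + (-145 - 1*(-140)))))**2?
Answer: 7802215929003409/1276900 ≈ 6.1103e+9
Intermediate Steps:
W(B) = -3/(10 + B) (W(B) = -3/(B + 10) = -3/(10 + B))
(-973 + (W(-7 - 1*(-7)) + 109)*(-709 + (-386 + 254)/(118 + (-145 - 1*(-140)))))**2 = (-973 + (-3/(10 + (-7 - 1*(-7))) + 109)*(-709 + (-386 + 254)/(118 + (-145 - 1*(-140)))))**2 = (-973 + (-3/(10 + (-7 + 7)) + 109)*(-709 - 132/(118 + (-145 + 140))))**2 = (-973 + (-3/(10 + 0) + 109)*(-709 - 132/(118 - 5)))**2 = (-973 + (-3/10 + 109)*(-709 - 132/113))**2 = (-973 + (1087/10)*(-80249/113))**2 = (-973 - 87230663/1130)**2 = (-88330153/1130)**2 = 7802215929003409/1276900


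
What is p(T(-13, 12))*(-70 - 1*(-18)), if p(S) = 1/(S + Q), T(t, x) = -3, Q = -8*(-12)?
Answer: -52/93 ≈ -0.55914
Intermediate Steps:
Q = 96
p(S) = 1/(96 + S) (p(S) = 1/(S + 96) = 1/(96 + S))
p(T(-13, 12))*(-70 - 1*(-18)) = (-70 - 1*(-18))/(96 - 3) = (-70 + 18)/93 = (1/93)*(-52) = -52/93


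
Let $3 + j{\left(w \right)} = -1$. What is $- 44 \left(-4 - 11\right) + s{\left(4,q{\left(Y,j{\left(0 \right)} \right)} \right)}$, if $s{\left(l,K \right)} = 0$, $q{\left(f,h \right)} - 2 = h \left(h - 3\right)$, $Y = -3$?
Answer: $660$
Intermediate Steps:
$j{\left(w \right)} = -4$ ($j{\left(w \right)} = -3 - 1 = -4$)
$q{\left(f,h \right)} = 2 + h \left(-3 + h\right)$ ($q{\left(f,h \right)} = 2 + h \left(h - 3\right) = 2 + h \left(-3 + h\right)$)
$- 44 \left(-4 - 11\right) + s{\left(4,q{\left(Y,j{\left(0 \right)} \right)} \right)} = - 44 \left(-4 - 11\right) + 0 = \left(-44\right) \left(-15\right) + 0 = 660 + 0 = 660$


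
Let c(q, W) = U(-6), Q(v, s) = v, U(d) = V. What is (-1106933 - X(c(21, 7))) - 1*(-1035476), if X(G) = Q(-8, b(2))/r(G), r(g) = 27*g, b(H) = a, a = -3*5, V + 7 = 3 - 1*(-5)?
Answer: -1929331/27 ≈ -71457.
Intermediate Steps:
V = 1 (V = -7 + (3 - 1*(-5)) = -7 + (3 + 5) = -7 + 8 = 1)
U(d) = 1
a = -15
b(H) = -15
c(q, W) = 1
X(G) = -8/(27*G) (X(G) = -8*1/(27*G) = -8/(27*G))
(-1106933 - X(c(21, 7))) - 1*(-1035476) = (-1106933 - (-8)/(27*1)) - 1*(-1035476) = (-1106933 - (-8)/27) + 1035476 = (-1106933 - 1*(-8/27)) + 1035476 = (-1106933 + 8/27) + 1035476 = -29887183/27 + 1035476 = -1929331/27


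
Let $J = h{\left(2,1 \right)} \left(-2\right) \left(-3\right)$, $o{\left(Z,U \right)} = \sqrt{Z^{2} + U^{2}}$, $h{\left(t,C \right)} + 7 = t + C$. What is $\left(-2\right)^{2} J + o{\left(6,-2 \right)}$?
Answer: $-96 + 2 \sqrt{10} \approx -89.675$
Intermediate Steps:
$h{\left(t,C \right)} = -7 + C + t$ ($h{\left(t,C \right)} = -7 + \left(t + C\right) = -7 + \left(C + t\right) = -7 + C + t$)
$o{\left(Z,U \right)} = \sqrt{U^{2} + Z^{2}}$
$J = -24$ ($J = \left(-7 + 1 + 2\right) \left(-2\right) \left(-3\right) = \left(-4\right) \left(-2\right) \left(-3\right) = 8 \left(-3\right) = -24$)
$\left(-2\right)^{2} J + o{\left(6,-2 \right)} = \left(-2\right)^{2} \left(-24\right) + \sqrt{\left(-2\right)^{2} + 6^{2}} = 4 \left(-24\right) + \sqrt{4 + 36} = -96 + \sqrt{40} = -96 + 2 \sqrt{10}$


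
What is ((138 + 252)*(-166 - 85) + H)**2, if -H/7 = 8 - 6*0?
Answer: 9593418916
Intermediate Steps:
H = -56 (H = -7*(8 - 6*0) = -7*(8 + 0) = -7*8 = -56)
((138 + 252)*(-166 - 85) + H)**2 = ((138 + 252)*(-166 - 85) - 56)**2 = (390*(-251) - 56)**2 = (-97890 - 56)**2 = (-97946)**2 = 9593418916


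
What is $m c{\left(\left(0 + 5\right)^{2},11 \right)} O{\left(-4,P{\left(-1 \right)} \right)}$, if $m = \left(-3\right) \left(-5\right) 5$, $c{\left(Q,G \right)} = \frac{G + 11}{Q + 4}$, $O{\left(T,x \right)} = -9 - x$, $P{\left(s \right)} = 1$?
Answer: $- \frac{16500}{29} \approx -568.97$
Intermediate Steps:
$c{\left(Q,G \right)} = \frac{11 + G}{4 + Q}$
$m = 75$ ($m = 15 \cdot 5 = 75$)
$m c{\left(\left(0 + 5\right)^{2},11 \right)} O{\left(-4,P{\left(-1 \right)} \right)} = 75 \frac{11 + 11}{4 + \left(0 + 5\right)^{2}} \left(-9 - 1\right) = 75 \frac{1}{4 + 5^{2}} \cdot 22 \left(-9 - 1\right) = 75 \frac{1}{4 + 25} \cdot 22 \left(-10\right) = 75 \cdot \frac{1}{29} \cdot 22 \left(-10\right) = 75 \cdot \frac{22}{29} \left(-10\right) = \frac{1650}{29} \left(-10\right) = - \frac{16500}{29}$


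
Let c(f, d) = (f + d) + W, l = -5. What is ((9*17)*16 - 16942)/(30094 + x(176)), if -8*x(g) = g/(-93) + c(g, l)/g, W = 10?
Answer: -1897902336/3940642879 ≈ -0.48162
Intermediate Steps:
c(f, d) = 10 + d + f (c(f, d) = (f + d) + 10 = (d + f) + 10 = 10 + d + f)
x(g) = g/744 - (5 + g)/(8*g) (x(g) = -(g/(-93) + (10 - 5 + g)/g)/8 = -(g*(-1/93) + (5 + g)/g)/8 = -(-g/93 + (5 + g)/g)/8 = g/744 - (5 + g)/(8*g))
((9*17)*16 - 16942)/(30094 + x(176)) = ((9*17)*16 - 16942)/(30094 + (1/744)*(-465 + 176² - 93*176)/176) = (153*16 - 16942)/(30094 + (1/744)*(1/176)*(-465 + 30976 - 16368)) = (2448 - 16942)/(30094 + (1/744)*(1/176)*14143) = -14494/(30094 + 14143/130944) = -14494/3940642879/130944 = -14494*130944/3940642879 = -1897902336/3940642879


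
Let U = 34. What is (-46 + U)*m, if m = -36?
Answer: 432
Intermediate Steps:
(-46 + U)*m = (-46 + 34)*(-36) = -12*(-36) = 432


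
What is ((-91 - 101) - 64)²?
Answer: 65536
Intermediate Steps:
((-91 - 101) - 64)² = (-192 - 64)² = (-256)² = 65536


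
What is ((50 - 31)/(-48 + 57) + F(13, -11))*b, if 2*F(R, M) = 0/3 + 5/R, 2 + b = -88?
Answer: -2695/13 ≈ -207.31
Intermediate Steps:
b = -90 (b = -2 - 88 = -90)
F(R, M) = 5/(2*R) (F(R, M) = (0/3 + 5/R)/2 = (0*(⅓) + 5/R)/2 = (0 + 5/R)/2 = (5/R)/2 = 5/(2*R))
((50 - 31)/(-48 + 57) + F(13, -11))*b = ((50 - 31)/(-48 + 57) + (5/2)/13)*(-90) = (19/9 + (5/2)*(1/13))*(-90) = (19*(⅑) + 5/26)*(-90) = (19/9 + 5/26)*(-90) = (539/234)*(-90) = -2695/13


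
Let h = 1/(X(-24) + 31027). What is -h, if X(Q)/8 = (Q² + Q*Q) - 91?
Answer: -1/39515 ≈ -2.5307e-5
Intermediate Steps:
X(Q) = -728 + 16*Q² (X(Q) = 8*((Q² + Q*Q) - 91) = 8*((Q² + Q²) - 91) = 8*(2*Q² - 91) = 8*(-91 + 2*Q²) = -728 + 16*Q²)
h = 1/39515 (h = 1/((-728 + 16*(-24)²) + 31027) = 1/((-728 + 16*576) + 31027) = 1/((-728 + 9216) + 31027) = 1/(8488 + 31027) = 1/39515 ≈ 2.5307e-5)
-h = -1*1/39515 = -1/39515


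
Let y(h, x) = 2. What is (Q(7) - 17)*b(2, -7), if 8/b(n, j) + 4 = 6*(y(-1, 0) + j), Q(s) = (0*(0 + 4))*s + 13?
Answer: 16/17 ≈ 0.94118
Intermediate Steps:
Q(s) = 13 (Q(s) = (0*4)*s + 13 = 0*s + 13 = 0 + 13 = 13)
b(n, j) = 8/(8 + 6*j) (b(n, j) = 8/(-4 + 6*(2 + j)) = 8/(-4 + (12 + 6*j)) = 8/(8 + 6*j))
(Q(7) - 17)*b(2, -7) = (13 - 17)*(4/(4 + 3*(-7))) = -16/(4 - 21) = -16/(-17) = -16*(-1)/17 = -4*(-4/17) = 16/17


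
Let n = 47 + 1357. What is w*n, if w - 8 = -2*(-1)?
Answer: 14040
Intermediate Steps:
n = 1404
w = 10 (w = 8 - 2*(-1) = 8 + 2 = 10)
w*n = 10*1404 = 14040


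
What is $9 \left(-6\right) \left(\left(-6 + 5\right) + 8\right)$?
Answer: $-378$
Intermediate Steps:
$9 \left(-6\right) \left(\left(-6 + 5\right) + 8\right) = - 54 \left(-1 + 8\right) = \left(-54\right) 7 = -378$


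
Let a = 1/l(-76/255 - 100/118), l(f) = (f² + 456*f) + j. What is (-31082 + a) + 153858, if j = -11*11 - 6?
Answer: 18009262046650799/146683898099 ≈ 1.2278e+5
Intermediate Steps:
j = -127 (j = -121 - 6 = -127)
l(f) = -127 + f² + 456*f (l(f) = (f² + 456*f) - 127 = -127 + f² + 456*f)
a = -226352025/146683898099 (a = 1/(-127 + (-76/255 - 100/118)² + 456*(-76/255 - 100/118)) = 1/(-127 + (-76*1/255 - 100*1/118)² + 456*(-76*1/255 - 100*1/118)) = 1/(-127 + (-76/255 - 50/59)² + 456*(-76/255 - 50/59)) = 1/(-127 + (-17234/15045)² + 456*(-17234/15045)) = 1/(-127 + 297010756/226352025 - 2619568/5015) = 1/(-146683898099/226352025) = -226352025/146683898099 ≈ -0.0015431)
(-31082 + a) + 153858 = (-31082 - 226352025/146683898099) + 153858 = -4559229147065143/146683898099 + 153858 = 18009262046650799/146683898099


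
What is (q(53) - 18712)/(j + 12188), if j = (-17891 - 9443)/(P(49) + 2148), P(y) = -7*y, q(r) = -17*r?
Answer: -35401465/21972006 ≈ -1.6112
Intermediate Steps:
j = -27334/1805 (j = (-17891 - 9443)/(-7*49 + 2148) = -27334/(-343 + 2148) = -27334/1805 ≈ -15.143)
(q(53) - 18712)/(j + 12188) = (-17*53 - 18712)/(-27334/1805 + 12188) = (-901 - 18712)/(21972006/1805) = -19613*1805/21972006 = -35401465/21972006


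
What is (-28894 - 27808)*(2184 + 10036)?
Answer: -692898440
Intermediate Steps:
(-28894 - 27808)*(2184 + 10036) = -56702*12220 = -692898440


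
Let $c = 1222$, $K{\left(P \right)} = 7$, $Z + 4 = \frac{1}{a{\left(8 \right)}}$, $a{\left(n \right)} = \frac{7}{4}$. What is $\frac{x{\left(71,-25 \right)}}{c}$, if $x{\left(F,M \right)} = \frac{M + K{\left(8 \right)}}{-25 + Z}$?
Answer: $\frac{63}{121589} \approx 0.00051814$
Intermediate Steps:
$a{\left(n \right)} = \frac{7}{4}$ ($a{\left(n \right)} = 7 \cdot \frac{1}{4} = \frac{7}{4}$)
$Z = - \frac{24}{7}$ ($Z = -4 + \frac{1}{\frac{7}{4}} = -4 + \frac{4}{7} = - \frac{24}{7} \approx -3.4286$)
$x{\left(F,M \right)} = - \frac{49}{199} - \frac{7 M}{199}$ ($x{\left(F,M \right)} = \frac{M + 7}{-25 - \frac{24}{7}} = \frac{7 + M}{- \frac{199}{7}} = \left(7 + M\right) \left(- \frac{7}{199}\right) = - \frac{49}{199} - \frac{7 M}{199}$)
$\frac{x{\left(71,-25 \right)}}{c} = \frac{- \frac{49}{199} - - \frac{175}{199}}{1222} = \left(- \frac{49}{199} + \frac{175}{199}\right) \frac{1}{1222} = \frac{126}{199} \cdot \frac{1}{1222} = \frac{63}{121589}$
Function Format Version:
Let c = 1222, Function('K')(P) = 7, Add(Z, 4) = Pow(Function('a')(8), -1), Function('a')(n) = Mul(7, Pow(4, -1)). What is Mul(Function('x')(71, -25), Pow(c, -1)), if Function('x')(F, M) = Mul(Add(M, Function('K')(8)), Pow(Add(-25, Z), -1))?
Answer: Rational(63, 121589) ≈ 0.00051814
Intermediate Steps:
Function('a')(n) = Rational(7, 4) (Function('a')(n) = Mul(7, Rational(1, 4)) = Rational(7, 4))
Z = Rational(-24, 7) (Z = Add(-4, Pow(Rational(7, 4), -1)) = Add(-4, Rational(4, 7)) = Rational(-24, 7) ≈ -3.4286)
Function('x')(F, M) = Add(Rational(-49, 199), Mul(Rational(-7, 199), M)) (Function('x')(F, M) = Mul(Add(M, 7), Pow(Add(-25, Rational(-24, 7)), -1)) = Mul(Add(7, M), Pow(Rational(-199, 7), -1)) = Mul(Add(7, M), Rational(-7, 199)) = Add(Rational(-49, 199), Mul(Rational(-7, 199), M)))
Mul(Function('x')(71, -25), Pow(c, -1)) = Mul(Add(Rational(-49, 199), Mul(Rational(-7, 199), -25)), Pow(1222, -1)) = Mul(Add(Rational(-49, 199), Rational(175, 199)), Rational(1, 1222)) = Mul(Rational(126, 199), Rational(1, 1222)) = Rational(63, 121589)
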